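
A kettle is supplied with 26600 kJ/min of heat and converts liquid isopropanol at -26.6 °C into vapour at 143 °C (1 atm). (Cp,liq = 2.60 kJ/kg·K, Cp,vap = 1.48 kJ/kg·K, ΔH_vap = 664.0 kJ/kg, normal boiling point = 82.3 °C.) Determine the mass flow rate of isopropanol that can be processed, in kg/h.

Δh = 2.60×(82.3−-26.6) + 664.0 + 1.48×(143−82.3) = 1037 kJ/kg
Q = 26600 kJ/min = 443.33 kJ/s = 1.596e+06 kJ/h
ṁ = Q/Δh = 1.596e+06 / 1037 = 1539.1 kg/h

ṁ = 1540 kg/h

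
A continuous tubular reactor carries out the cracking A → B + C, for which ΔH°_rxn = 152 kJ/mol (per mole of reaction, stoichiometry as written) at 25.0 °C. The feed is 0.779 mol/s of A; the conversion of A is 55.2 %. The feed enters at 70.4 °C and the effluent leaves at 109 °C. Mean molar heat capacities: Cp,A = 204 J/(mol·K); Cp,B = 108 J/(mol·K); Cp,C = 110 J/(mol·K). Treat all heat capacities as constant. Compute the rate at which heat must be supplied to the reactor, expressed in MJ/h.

Extent of reaction ξ = 0.552 × 0.779 = 0.43001 mol/s
Reaction term: ξ·ΔH°_rxn = 0.43001 × 152 = 65.361 kJ/s
Sensible, feed 70.4→25 °C: -7.2148 kJ/s
Outlet flows (mol/s): A 0.34899, B 0.43001, C 0.43001
Sensible, products 25→109 °C: 13.855 kJ/s
Q = ΔH = 72.001 kJ/s = 72.001 kW
Heat supplied = 259.2 MJ/h

Q_in = 259 MJ/h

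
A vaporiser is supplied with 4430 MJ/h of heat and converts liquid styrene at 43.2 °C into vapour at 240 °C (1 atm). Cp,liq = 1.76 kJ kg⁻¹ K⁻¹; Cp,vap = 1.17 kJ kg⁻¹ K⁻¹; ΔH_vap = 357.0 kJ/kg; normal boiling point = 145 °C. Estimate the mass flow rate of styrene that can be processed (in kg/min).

Δh = 1.76×(145−43.2) + 357.0 + 1.17×(240−145) = 647.32 kJ/kg
Q = 4430 MJ/h = 1230.6 kJ/s = 73833 kJ/min
ṁ = Q/Δh = 73833 / 647.32 = 114.06 kg/min

ṁ = 114 kg/min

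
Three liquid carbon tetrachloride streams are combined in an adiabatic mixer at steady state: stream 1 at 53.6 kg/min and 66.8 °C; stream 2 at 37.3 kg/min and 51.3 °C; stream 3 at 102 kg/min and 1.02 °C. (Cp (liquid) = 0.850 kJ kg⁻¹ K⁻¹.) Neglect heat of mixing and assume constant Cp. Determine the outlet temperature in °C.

T_out = 29.0 °C

Energy balance with Q = 0: Σ ṁᵢCp,ᵢ(T_out − Tᵢ) = 0
Σ ṁᵢCp,ᵢTᵢ = 53.6×0.850×66.8 + 37.3×0.850×51.3 + 102×0.850×1.02 = 4758.3
Σ ṁᵢCp,ᵢ = 53.6×0.850 + 37.3×0.850 + 102×0.850 = 163.97
T_out = 4758.3 / 163.97 = 29.02 °C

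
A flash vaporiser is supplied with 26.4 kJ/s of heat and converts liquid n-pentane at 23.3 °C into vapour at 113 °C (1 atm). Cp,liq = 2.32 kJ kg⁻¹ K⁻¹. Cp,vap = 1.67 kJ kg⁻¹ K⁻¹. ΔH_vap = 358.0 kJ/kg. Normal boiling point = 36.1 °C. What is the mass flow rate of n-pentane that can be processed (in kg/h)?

ṁ = 184 kg/h

Δh = 2.32×(36.1−23.3) + 358.0 + 1.67×(113−36.1) = 516.12 kJ/kg
Q = 26.4 kJ/s = 26.4 kJ/s = 95040 kJ/h
ṁ = Q/Δh = 95040 / 516.12 = 184.14 kg/h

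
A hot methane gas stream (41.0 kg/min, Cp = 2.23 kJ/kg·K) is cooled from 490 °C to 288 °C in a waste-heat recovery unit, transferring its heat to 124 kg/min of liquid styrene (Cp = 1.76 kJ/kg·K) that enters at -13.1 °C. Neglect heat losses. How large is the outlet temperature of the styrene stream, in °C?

T_c,out = 71.5 °C

Heat released by hot stream: Q = 41.0 × 2.23 × (490 − 288) = 18469 kJ/min
Energy balance on cold side (adiabatic exchanger): Q = ṁ_c·Cp_c·(T_c,out − T_c,in)
T_c,out = -13.1 + 18469/(124 × 1.76) = 71.526 °C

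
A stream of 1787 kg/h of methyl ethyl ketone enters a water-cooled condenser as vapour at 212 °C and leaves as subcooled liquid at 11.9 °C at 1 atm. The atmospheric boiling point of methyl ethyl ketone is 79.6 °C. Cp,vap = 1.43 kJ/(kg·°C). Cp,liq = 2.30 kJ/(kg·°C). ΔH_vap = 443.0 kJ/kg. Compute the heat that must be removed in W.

vapour 212→79.6 °C: -189.33 kJ/kg
condensation at 79.6 °C: -443 kJ/kg
liquid 79.6→11.9 °C: -155.71 kJ/kg
Δh = -189.33 + -443 + -155.71 = -788.04 kJ/kg
Q = ṁ·Δh = 1787 kg/h × -788.04 kJ/kg = -1.4082e+06 kJ/h
|Q| = 391.18 kW = 391180 W

Q_c = 391000 W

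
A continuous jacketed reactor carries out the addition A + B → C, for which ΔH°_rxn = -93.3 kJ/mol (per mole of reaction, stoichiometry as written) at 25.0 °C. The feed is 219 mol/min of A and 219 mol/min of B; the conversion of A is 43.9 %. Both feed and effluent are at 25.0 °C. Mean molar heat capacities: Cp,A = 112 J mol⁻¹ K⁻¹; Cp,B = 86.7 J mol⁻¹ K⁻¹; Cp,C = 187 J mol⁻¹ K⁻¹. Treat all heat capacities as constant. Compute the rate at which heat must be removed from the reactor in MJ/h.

Extent of reaction ξ = 0.439 × 219 = 96.141 mol/min
Reaction term: ξ·ΔH°_rxn = 96.141 × -93.3 = -8970 kJ/min
Q = ΔH = -8970 kJ/min = -149.5 kW
Heat removed = 538.2 MJ/h

Q_out = 538 MJ/h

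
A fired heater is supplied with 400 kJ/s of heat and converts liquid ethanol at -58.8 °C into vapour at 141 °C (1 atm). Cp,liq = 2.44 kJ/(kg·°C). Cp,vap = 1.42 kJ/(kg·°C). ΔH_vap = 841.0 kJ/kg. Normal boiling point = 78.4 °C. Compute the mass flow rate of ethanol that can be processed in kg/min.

Δh = 2.44×(78.4−-58.8) + 841.0 + 1.42×(141−78.4) = 1264.7 kJ/kg
Q = 400 kJ/s = 400 kJ/s = 24000 kJ/min
ṁ = Q/Δh = 24000 / 1264.7 = 18.977 kg/min

ṁ = 19.0 kg/min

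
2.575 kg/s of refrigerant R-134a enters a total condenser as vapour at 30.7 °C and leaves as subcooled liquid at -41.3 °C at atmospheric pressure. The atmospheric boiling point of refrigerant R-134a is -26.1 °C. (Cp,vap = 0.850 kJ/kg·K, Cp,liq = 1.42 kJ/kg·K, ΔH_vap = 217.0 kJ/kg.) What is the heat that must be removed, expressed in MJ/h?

vapour 30.7→-26.1 °C: -48.28 kJ/kg
condensation at -26.1 °C: -217 kJ/kg
liquid -26.1→-41.3 °C: -21.584 kJ/kg
Δh = -48.28 + -217 + -21.584 = -286.86 kJ/kg
Q = ṁ·Δh = 2.575 kg/s × -286.86 kJ/kg = -738.67 kJ/s
|Q| = 738.67 kW = 2659.2 MJ/h

Q_c = 2660 MJ/h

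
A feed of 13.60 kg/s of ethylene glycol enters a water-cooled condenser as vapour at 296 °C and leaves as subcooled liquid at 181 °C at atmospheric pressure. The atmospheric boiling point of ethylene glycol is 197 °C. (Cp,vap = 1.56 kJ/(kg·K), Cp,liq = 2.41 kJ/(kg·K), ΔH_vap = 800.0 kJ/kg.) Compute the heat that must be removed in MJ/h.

vapour 296→197 °C: -154.44 kJ/kg
condensation at 197 °C: -800 kJ/kg
liquid 197→181 °C: -38.56 kJ/kg
Δh = -154.44 + -800 + -38.56 = -993 kJ/kg
Q = ṁ·Δh = 13.60 kg/s × -993 kJ/kg = -13505 kJ/s
|Q| = 13505 kW = 48617 MJ/h

Q_c = 48600 MJ/h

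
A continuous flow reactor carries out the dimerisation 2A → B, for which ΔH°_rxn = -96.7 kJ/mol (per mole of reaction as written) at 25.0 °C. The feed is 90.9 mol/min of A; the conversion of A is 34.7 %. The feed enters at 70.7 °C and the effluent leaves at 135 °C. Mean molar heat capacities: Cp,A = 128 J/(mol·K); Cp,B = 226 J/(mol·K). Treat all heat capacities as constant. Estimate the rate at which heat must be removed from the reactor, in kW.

Q_out = 13.8 kW

Extent of reaction ξ = 0.347 × 90.9 / 2 = 15.771 mol/min
Reaction term: ξ·ΔH°_rxn = 15.771 × -96.7 = -1525.1 kJ/min
Sensible, feed 70.7→25 °C: -531.73 kJ/min
Outlet flows (mol/min): A 59.358, B 15.771
Sensible, products 25→135 °C: 1227.8 kJ/min
Q = ΔH = -828.97 kJ/min = -13.816 kW
Heat removed = 13.816 kW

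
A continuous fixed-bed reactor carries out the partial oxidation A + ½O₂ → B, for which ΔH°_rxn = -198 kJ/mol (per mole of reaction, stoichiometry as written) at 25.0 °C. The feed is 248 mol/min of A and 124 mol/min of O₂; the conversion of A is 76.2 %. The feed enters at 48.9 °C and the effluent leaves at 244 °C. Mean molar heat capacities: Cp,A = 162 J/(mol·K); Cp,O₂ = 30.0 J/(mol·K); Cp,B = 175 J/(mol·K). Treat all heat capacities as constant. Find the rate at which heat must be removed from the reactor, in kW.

Extent of reaction ξ = 0.762 × 248 = 188.98 mol/min
Reaction term: ξ·ΔH°_rxn = 188.98 × -198 = -37417 kJ/min
Sensible, feed 48.9→25 °C: -1049.1 kJ/min
Outlet flows (mol/min): A 59.024, O₂ 29.512, B 188.98
Sensible, products 25→244 °C: 9530.5 kJ/min
Q = ΔH = -28936 kJ/min = -482.27 kW
Heat removed = 482.27 kW

Q_out = 482 kW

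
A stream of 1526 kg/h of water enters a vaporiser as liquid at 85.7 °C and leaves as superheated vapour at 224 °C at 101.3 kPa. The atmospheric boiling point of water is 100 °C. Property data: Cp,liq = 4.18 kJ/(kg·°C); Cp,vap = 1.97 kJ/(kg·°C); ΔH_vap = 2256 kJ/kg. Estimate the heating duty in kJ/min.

liquid 85.7→100 °C: 59.774 kJ/kg
vaporisation at 100 °C: 2256 kJ/kg
vapour 100→224 °C: 244.28 kJ/kg
Δh = 59.774 + 2256 + 244.28 = 2560.1 kJ/kg
Q = ṁ·Δh = 1526 kg/h × 2560.1 kJ/kg = 3.9066e+06 kJ/h
|Q| = 1085.2 kW = 65111 kJ/min

Q = 65100 kJ/min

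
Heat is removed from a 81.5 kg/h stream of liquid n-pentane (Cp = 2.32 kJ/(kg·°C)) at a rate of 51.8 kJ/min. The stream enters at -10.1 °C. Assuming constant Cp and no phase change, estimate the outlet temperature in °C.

T_out = -26.5 °C

Q = 51.8 kJ/min = 3108 kJ/h
ΔT = Q/(ṁ·Cp) = 3108/(81.5×2.32) = 16.437 K
T_out = -10.1 − 16.437 = -26.537 °C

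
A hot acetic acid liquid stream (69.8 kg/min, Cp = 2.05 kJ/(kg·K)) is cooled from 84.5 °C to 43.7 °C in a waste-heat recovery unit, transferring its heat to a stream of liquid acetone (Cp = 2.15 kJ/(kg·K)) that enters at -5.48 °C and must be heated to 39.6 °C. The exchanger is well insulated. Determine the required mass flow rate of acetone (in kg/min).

Heat released by hot stream: Q = 69.8 × 2.05 × (84.5 − 43.7) = 5838.1 kJ/min
Energy balance on cold side (adiabatic exchanger): Q = ṁ_c·Cp_c·(T_c,out − T_c,in)
ṁ_c = 5838.1 / [2.15 × (39.6 − -5.48)] = 60.235 kg/min

ṁ_c = 60.2 kg/min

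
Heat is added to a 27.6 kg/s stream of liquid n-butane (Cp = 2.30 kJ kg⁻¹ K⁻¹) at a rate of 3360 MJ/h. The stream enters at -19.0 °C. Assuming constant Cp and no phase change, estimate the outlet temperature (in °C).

T_out = -4.30 °C

Q = 3360 MJ/h = 933.33 kJ/s
ΔT = Q/(ṁ·Cp) = 933.33/(27.6×2.30) = 14.703 K
T_out = -19.0 + 14.703 = -4.2972 °C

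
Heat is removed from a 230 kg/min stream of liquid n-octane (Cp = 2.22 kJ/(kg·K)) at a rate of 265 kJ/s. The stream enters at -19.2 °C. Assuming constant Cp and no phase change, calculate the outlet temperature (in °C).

Q = 265 kJ/s = 15900 kJ/min
ΔT = Q/(ṁ·Cp) = 15900/(230×2.22) = 31.14 K
T_out = -19.2 − 31.14 = -50.34 °C

T_out = -50.3 °C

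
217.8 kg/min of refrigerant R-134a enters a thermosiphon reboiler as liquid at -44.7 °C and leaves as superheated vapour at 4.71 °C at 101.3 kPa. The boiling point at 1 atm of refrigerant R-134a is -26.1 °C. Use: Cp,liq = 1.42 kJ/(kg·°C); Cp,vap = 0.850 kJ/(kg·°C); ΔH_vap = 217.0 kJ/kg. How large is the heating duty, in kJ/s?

liquid -44.7→-26.1 °C: 26.412 kJ/kg
vaporisation at -26.1 °C: 217 kJ/kg
vapour -26.1→4.71 °C: 26.189 kJ/kg
Δh = 26.412 + 217 + 26.189 = 269.6 kJ/kg
Q = ṁ·Δh = 217.8 kg/min × 269.6 kJ/kg = 58719 kJ/min
|Q| = 978.65 kW

Q = 979 kJ/s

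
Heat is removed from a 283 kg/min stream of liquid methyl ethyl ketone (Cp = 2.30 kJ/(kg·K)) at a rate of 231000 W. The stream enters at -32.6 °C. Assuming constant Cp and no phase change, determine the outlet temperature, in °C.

T_out = -53.9 °C

Q = 231000 W = 13860 kJ/min
ΔT = Q/(ṁ·Cp) = 13860/(283×2.30) = 21.294 K
T_out = -32.6 − 21.294 = -53.894 °C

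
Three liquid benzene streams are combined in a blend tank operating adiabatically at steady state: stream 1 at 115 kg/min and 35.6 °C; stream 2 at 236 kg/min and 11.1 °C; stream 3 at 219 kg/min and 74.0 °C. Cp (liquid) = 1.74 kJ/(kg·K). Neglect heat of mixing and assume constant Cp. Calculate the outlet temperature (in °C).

T_out = 40.2 °C

Energy balance with Q = 0: Σ ṁᵢCp,ᵢ(T_out − Tᵢ) = 0
T_out = Σ ṁᵢCp,ᵢTᵢ / Σ ṁᵢCp,ᵢ
      = 39880 / 991.8 = 40.21 °C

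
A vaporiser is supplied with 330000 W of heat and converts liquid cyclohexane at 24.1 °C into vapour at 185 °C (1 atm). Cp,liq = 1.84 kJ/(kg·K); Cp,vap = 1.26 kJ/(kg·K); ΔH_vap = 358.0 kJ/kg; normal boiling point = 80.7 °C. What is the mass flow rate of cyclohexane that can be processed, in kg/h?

Δh = 1.84×(80.7−24.1) + 358.0 + 1.26×(185−80.7) = 593.56 kJ/kg
Q = 330000 W = 330 kJ/s = 1.188e+06 kJ/h
ṁ = Q/Δh = 1.188e+06 / 593.56 = 2001.5 kg/h

ṁ = 2000 kg/h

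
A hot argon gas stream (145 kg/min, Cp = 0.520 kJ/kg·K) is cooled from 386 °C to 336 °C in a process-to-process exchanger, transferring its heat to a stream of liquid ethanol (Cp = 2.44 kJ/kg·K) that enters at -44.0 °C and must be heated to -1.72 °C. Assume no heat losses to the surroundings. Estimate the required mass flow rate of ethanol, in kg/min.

ṁ_c = 36.5 kg/min

Heat released by hot stream: Q = 145 × 0.520 × (386 − 336) = 3770 kJ/min
Energy balance on cold side (adiabatic exchanger): Q = ṁ_c·Cp_c·(T_c,out − T_c,in)
ṁ_c = 3770 / [2.44 × (-1.72 − -44.0)] = 36.544 kg/min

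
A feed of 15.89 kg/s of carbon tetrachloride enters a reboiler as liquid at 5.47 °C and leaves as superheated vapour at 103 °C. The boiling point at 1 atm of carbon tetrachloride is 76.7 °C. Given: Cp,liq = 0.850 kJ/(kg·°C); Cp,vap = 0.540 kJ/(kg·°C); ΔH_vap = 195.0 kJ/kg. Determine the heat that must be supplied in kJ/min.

liquid 5.47→76.7 °C: 60.546 kJ/kg
vaporisation at 76.7 °C: 195 kJ/kg
vapour 76.7→103 °C: 14.202 kJ/kg
Δh = 60.546 + 195 + 14.202 = 269.75 kJ/kg
Q = ṁ·Δh = 15.89 kg/s × 269.75 kJ/kg = 4286.3 kJ/s
|Q| = 4286.3 kW = 257180 kJ/min

Q = 257000 kJ/min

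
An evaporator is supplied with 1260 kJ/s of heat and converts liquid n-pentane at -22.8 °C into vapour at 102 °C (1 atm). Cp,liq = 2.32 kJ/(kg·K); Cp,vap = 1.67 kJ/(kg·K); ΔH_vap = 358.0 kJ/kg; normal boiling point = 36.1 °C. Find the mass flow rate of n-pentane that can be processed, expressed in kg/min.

Δh = 2.32×(36.1−-22.8) + 358.0 + 1.67×(102−36.1) = 604.7 kJ/kg
Q = 1260 kJ/s = 1260 kJ/s = 75600 kJ/min
ṁ = Q/Δh = 75600 / 604.7 = 125.02 kg/min

ṁ = 125 kg/min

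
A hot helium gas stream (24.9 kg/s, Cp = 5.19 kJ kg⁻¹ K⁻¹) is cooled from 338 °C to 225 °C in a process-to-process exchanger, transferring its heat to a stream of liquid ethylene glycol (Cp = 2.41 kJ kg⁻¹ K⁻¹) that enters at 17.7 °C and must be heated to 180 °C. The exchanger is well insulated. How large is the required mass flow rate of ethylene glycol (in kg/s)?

ṁ_c = 37.3 kg/s

Heat released by hot stream: Q = 24.9 × 5.19 × (338 − 225) = 14603 kJ/s
Energy balance on cold side (adiabatic exchanger): Q = ṁ_c·Cp_c·(T_c,out − T_c,in)
ṁ_c = 14603 / [2.41 × (180 − 17.7)] = 37.334 kg/s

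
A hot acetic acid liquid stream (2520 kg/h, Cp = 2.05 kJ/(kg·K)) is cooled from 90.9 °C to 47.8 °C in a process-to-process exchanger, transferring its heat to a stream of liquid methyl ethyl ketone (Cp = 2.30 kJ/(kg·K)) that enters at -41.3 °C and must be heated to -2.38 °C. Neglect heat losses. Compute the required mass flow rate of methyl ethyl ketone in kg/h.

ṁ_c = 2490 kg/h

Heat released by hot stream: Q = 2520 × 2.05 × (90.9 − 47.8) = 222650 kJ/h
Energy balance on cold side (adiabatic exchanger): Q = ṁ_c·Cp_c·(T_c,out − T_c,in)
ṁ_c = 222650 / [2.30 × (-2.38 − -41.3)] = 2487.3 kg/h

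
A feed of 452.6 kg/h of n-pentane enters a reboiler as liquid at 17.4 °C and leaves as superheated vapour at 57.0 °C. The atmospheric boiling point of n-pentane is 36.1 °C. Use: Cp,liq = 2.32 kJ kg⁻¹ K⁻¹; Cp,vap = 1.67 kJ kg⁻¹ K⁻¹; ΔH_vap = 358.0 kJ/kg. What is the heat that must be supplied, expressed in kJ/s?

liquid 17.4→36.1 °C: 43.384 kJ/kg
vaporisation at 36.1 °C: 358 kJ/kg
vapour 36.1→57.0 °C: 34.903 kJ/kg
Δh = 43.384 + 358 + 34.903 = 436.29 kJ/kg
Q = ṁ·Δh = 452.6 kg/h × 436.29 kJ/kg = 197460 kJ/h
|Q| = 54.851 kW

Q = 54.9 kJ/s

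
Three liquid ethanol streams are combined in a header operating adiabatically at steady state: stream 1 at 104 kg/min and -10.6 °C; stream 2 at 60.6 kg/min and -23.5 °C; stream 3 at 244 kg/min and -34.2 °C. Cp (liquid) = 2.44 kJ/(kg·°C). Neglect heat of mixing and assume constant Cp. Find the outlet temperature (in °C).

T_out = -26.6 °C

Adiabatic, steady state ⇒ Σ ṁᵢCp,ᵢ(T_out − Tᵢ) = 0
T_out = Σ ṁᵢCp,ᵢTᵢ / Σ ṁᵢCp,ᵢ
      = -26526 / 996.98 = -26.606 °C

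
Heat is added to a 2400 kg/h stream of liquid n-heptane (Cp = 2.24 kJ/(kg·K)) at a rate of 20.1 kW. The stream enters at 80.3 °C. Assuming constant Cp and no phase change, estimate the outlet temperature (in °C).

Q = 20.1 kW = 72360 kJ/h
ΔT = Q/(ṁ·Cp) = 72360/(2400×2.24) = 13.46 K
T_out = 80.3 + 13.46 = 93.76 °C

T_out = 93.8 °C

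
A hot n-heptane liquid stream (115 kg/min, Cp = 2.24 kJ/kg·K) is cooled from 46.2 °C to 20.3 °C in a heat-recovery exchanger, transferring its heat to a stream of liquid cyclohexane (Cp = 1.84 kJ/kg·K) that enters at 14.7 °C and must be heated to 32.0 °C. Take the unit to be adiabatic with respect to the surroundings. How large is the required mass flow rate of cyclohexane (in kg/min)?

ṁ_c = 210 kg/min

Heat released by hot stream: Q = 115 × 2.24 × (46.2 − 20.3) = 6671.8 kJ/min
Energy balance on cold side (adiabatic exchanger): Q = ṁ_c·Cp_c·(T_c,out − T_c,in)
ṁ_c = 6671.8 / [1.84 × (32.0 − 14.7)] = 209.6 kg/min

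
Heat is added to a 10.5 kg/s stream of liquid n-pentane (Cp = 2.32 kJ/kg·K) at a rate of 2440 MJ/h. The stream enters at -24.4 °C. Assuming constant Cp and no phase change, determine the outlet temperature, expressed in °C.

Q = 2440 MJ/h = 677.78 kJ/s
ΔT = Q/(ṁ·Cp) = 677.78/(10.5×2.32) = 27.823 K
T_out = -24.4 + 27.823 = 3.4234 °C

T_out = 3.42 °C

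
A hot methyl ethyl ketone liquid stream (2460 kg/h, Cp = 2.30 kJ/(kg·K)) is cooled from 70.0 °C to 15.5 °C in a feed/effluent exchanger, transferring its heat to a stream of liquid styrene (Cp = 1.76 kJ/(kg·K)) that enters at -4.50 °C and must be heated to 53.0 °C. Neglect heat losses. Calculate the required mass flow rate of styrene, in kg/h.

ṁ_c = 3050 kg/h

Heat released by hot stream: Q = 2460 × 2.30 × (70.0 − 15.5) = 308360 kJ/h
Energy balance on cold side (adiabatic exchanger): Q = ṁ_c·Cp_c·(T_c,out − T_c,in)
ṁ_c = 308360 / [1.76 × (53.0 − -4.50)] = 3047 kg/h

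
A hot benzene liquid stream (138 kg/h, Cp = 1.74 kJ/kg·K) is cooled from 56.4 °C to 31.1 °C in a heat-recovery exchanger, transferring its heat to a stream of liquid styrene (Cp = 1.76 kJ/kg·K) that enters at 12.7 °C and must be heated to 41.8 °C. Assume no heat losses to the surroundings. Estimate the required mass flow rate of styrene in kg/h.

ṁ_c = 119 kg/h

Heat released by hot stream: Q = 138 × 1.74 × (56.4 − 31.1) = 6075 kJ/h
Energy balance on cold side (adiabatic exchanger): Q = ṁ_c·Cp_c·(T_c,out − T_c,in)
ṁ_c = 6075 / [1.76 × (41.8 − 12.7)] = 118.62 kg/h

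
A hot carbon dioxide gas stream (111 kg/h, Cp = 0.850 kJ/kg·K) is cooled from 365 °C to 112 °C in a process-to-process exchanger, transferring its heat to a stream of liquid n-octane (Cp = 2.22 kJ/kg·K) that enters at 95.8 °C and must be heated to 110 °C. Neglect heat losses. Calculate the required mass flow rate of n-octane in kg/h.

ṁ_c = 757 kg/h

Heat released by hot stream: Q = 111 × 0.850 × (365 − 112) = 23871 kJ/h
Energy balance on cold side (adiabatic exchanger): Q = ṁ_c·Cp_c·(T_c,out − T_c,in)
ṁ_c = 23871 / [2.22 × (110 − 95.8)] = 757.22 kg/h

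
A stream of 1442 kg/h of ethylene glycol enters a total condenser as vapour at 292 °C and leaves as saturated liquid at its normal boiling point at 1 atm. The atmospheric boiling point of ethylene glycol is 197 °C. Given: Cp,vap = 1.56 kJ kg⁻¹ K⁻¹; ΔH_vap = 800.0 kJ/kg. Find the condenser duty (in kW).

Q_c = 380 kW

vapour 292→197 °C: -148.2 kJ/kg
condensation at 197 °C: -800 kJ/kg
Δh = -148.2 + -800 = -948.2 kJ/kg
Q = ṁ·Δh = 1442 kg/h × -948.2 kJ/kg = -1.3673e+06 kJ/h
|Q| = 379.81 kW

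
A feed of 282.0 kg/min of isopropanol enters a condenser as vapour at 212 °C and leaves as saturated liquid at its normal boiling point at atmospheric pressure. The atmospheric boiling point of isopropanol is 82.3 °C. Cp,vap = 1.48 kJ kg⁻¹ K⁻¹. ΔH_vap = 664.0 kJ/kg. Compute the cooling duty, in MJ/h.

vapour 212→82.3 °C: -191.96 kJ/kg
condensation at 82.3 °C: -664 kJ/kg
Δh = -191.96 + -664 = -855.96 kJ/kg
Q = ṁ·Δh = 282.0 kg/min × -855.96 kJ/kg = -241380 kJ/min
|Q| = 4023 kW = 14483 MJ/h

Q_c = 14500 MJ/h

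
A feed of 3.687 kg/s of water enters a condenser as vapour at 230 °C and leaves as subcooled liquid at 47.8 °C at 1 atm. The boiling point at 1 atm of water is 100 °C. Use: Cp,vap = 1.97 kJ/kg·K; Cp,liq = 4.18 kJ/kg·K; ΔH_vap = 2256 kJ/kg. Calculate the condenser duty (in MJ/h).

vapour 230→100 °C: -256.1 kJ/kg
condensation at 100 °C: -2256 kJ/kg
liquid 100→47.8 °C: -218.2 kJ/kg
Δh = -256.1 + -2256 + -218.2 = -2730.3 kJ/kg
Q = ṁ·Δh = 3.687 kg/s × -2730.3 kJ/kg = -10067 kJ/s
|Q| = 10067 kW = 36240 MJ/h

Q_c = 36200 MJ/h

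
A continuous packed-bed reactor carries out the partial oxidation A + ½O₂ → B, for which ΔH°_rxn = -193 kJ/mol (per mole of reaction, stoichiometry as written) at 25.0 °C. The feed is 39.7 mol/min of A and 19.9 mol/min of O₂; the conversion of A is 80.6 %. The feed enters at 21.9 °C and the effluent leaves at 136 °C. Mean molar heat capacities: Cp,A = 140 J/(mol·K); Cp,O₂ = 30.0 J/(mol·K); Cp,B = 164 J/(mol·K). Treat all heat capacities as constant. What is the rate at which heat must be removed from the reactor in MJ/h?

Extent of reaction ξ = 0.806 × 39.7 = 31.998 mol/min
Reaction term: ξ·ΔH°_rxn = 31.998 × -193 = -6175.7 kJ/min
Sensible, feed 21.9→25 °C: 19.081 kJ/min
Outlet flows (mol/min): A 7.7018, O₂ 3.9009, B 31.998
Sensible, products 25→136 °C: 715.17 kJ/min
Q = ΔH = -5441.4 kJ/min = -90.69 kW
Heat removed = 326.48 MJ/h

Q_out = 326 MJ/h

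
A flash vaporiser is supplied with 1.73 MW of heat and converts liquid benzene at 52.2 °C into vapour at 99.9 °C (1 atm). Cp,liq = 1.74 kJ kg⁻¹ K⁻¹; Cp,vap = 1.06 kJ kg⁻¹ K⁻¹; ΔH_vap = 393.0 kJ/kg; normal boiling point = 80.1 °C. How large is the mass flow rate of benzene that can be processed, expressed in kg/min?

Δh = 1.74×(80.1−52.2) + 393.0 + 1.06×(99.9−80.1) = 462.53 kJ/kg
Q = 1.73 MW = 1730 kJ/s = 103800 kJ/min
ṁ = Q/Δh = 103800 / 462.53 = 224.42 kg/min

ṁ = 224 kg/min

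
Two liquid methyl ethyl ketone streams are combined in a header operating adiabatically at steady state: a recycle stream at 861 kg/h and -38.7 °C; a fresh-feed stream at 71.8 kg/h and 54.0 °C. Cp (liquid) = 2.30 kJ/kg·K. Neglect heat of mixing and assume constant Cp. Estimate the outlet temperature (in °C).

No heat crosses the boundary, so H_out = H_in.
Σ ṁᵢCp,ᵢTᵢ = 861×2.30×-38.7 + 71.8×2.30×54.0 = -67720
Σ ṁᵢCp,ᵢ = 861×2.30 + 71.8×2.30 = 2145.4
T_out = -67720 / 2145.4 = -31.565 °C

T_out = -31.6 °C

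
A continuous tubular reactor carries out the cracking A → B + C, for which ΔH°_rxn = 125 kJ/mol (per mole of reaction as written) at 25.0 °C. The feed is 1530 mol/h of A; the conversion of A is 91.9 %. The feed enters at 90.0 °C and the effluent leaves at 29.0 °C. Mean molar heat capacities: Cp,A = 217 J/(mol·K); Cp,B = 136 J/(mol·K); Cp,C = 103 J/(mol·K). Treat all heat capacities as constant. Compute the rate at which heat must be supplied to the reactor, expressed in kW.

Q_in = 43.2 kW

Extent of reaction ξ = 0.919 × 1530 = 1406.1 mol/h
Reaction term: ξ·ΔH°_rxn = 1406.1 × 125 = 175760 kJ/h
Sensible, feed 90.0→25 °C: -21581 kJ/h
Outlet flows (mol/h): A 123.93, B 1406.1, C 1406.1
Sensible, products 25→29.0 °C: 1451.8 kJ/h
Q = ΔH = 155630 kJ/h = 43.231 kW
Heat supplied = 43.231 kW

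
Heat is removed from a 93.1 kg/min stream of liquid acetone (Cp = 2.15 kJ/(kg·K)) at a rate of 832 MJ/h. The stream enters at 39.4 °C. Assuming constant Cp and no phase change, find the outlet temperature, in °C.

Q = 832 MJ/h = 13867 kJ/min
ΔT = Q/(ṁ·Cp) = 13867/(93.1×2.15) = 69.276 K
T_out = 39.4 − 69.276 = -29.876 °C

T_out = -29.9 °C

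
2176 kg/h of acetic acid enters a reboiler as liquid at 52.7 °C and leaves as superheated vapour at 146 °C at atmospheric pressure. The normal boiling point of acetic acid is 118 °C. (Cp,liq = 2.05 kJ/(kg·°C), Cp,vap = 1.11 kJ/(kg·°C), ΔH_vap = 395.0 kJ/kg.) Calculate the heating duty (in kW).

Q = 338 kW

liquid 52.7→118 °C: 133.86 kJ/kg
vaporisation at 118 °C: 395 kJ/kg
vapour 118→146 °C: 31.08 kJ/kg
Δh = 133.86 + 395 + 31.08 = 559.94 kJ/kg
Q = ṁ·Δh = 2176 kg/h × 559.94 kJ/kg = 1.2184e+06 kJ/h
|Q| = 338.46 kW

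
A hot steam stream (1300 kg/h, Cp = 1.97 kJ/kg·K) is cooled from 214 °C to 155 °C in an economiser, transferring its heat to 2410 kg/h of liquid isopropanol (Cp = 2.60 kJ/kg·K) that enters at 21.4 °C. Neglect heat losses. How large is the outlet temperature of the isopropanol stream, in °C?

T_c,out = 45.5 °C

Heat released by hot stream: Q = 1300 × 1.97 × (214 − 155) = 151100 kJ/h
Energy balance on cold side (adiabatic exchanger): Q = ṁ_c·Cp_c·(T_c,out − T_c,in)
T_c,out = 21.4 + 151100/(2410 × 2.60) = 45.514 °C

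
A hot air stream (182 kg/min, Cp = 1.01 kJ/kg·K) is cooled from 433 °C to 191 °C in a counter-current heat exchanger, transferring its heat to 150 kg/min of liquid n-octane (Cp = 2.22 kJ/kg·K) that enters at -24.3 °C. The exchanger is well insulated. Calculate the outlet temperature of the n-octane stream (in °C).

T_c,out = 109 °C

Heat released by hot stream: Q = 182 × 1.01 × (433 − 191) = 44484 kJ/min
Energy balance on cold side (adiabatic exchanger): Q = ṁ_c·Cp_c·(T_c,out − T_c,in)
T_c,out = -24.3 + 44484/(150 × 2.22) = 109.29 °C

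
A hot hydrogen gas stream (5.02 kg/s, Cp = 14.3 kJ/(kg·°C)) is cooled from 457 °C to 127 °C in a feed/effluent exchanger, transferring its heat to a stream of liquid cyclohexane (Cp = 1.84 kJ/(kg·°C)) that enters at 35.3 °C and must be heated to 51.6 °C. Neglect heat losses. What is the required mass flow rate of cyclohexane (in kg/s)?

Heat released by hot stream: Q = 5.02 × 14.3 × (457 − 127) = 23689 kJ/s
Energy balance on cold side (adiabatic exchanger): Q = ṁ_c·Cp_c·(T_c,out − T_c,in)
ṁ_c = 23689 / [1.84 × (51.6 − 35.3)] = 789.86 kg/s

ṁ_c = 790 kg/s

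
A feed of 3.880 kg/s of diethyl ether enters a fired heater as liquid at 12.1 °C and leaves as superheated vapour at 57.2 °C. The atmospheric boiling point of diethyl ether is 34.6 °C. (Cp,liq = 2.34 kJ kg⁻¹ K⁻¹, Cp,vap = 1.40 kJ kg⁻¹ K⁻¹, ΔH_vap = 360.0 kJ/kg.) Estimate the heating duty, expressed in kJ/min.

liquid 12.1→34.6 °C: 52.65 kJ/kg
vaporisation at 34.6 °C: 360 kJ/kg
vapour 34.6→57.2 °C: 31.64 kJ/kg
Δh = 52.65 + 360 + 31.64 = 444.29 kJ/kg
Q = ṁ·Δh = 3.880 kg/s × 444.29 kJ/kg = 1723.8 kJ/s
|Q| = 1723.8 kW = 103430 kJ/min

Q = 103000 kJ/min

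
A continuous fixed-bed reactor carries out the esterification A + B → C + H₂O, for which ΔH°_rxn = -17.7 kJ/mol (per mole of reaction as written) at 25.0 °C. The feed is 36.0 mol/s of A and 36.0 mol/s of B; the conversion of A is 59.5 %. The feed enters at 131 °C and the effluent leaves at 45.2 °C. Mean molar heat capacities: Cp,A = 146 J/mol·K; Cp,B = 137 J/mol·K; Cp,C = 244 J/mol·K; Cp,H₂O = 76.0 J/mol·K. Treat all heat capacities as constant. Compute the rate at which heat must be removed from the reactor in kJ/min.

Q_out = 74200 kJ/min

Extent of reaction ξ = 0.595 × 36.0 = 21.42 mol/s
Reaction term: ξ·ΔH°_rxn = 21.42 × -17.7 = -379.13 kJ/s
Sensible, feed 131→25 °C: -1079.9 kJ/s
Outlet flows (mol/s): A 14.58, B 14.58, C 21.42, H₂O 21.42
Sensible, products 25→45.2 °C: 221.81 kJ/s
Q = ΔH = -1237.3 kJ/s = -1237.3 kW
Heat removed = 74235 kJ/min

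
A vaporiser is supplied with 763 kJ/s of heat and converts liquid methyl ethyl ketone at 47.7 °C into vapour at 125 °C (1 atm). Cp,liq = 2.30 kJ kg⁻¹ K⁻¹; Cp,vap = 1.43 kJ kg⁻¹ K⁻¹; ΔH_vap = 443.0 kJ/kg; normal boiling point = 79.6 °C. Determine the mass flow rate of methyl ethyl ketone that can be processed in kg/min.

ṁ = 78.8 kg/min

Δh = 2.30×(79.6−47.7) + 443.0 + 1.43×(125−79.6) = 581.29 kJ/kg
Q = 763 kJ/s = 763 kJ/s = 45780 kJ/min
ṁ = Q/Δh = 45780 / 581.29 = 78.756 kg/min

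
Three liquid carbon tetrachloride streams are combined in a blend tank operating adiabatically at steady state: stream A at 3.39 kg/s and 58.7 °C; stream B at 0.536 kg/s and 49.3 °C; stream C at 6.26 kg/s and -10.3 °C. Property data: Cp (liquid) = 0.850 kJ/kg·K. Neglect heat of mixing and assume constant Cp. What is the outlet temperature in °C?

T_out = 15.8 °C

Adiabatic, steady state ⇒ Σ ṁᵢCp,ᵢ(T_out − Tᵢ) = 0
Σ ṁᵢCp,ᵢTᵢ = 3.39×0.850×58.7 + 0.536×0.850×49.3 + 6.26×0.850×-10.3 = 136.8
Σ ṁᵢCp,ᵢ = 3.39×0.850 + 0.536×0.850 + 6.26×0.850 = 8.6581
T_out = 136.8 / 8.6581 = 15.8 °C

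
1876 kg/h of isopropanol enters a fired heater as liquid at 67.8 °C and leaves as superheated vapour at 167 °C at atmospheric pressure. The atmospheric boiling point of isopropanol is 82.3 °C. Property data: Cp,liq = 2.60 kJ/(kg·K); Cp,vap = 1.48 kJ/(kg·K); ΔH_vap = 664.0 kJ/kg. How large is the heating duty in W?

liquid 67.8→82.3 °C: 37.7 kJ/kg
vaporisation at 82.3 °C: 664 kJ/kg
vapour 82.3→167 °C: 125.36 kJ/kg
Δh = 37.7 + 664 + 125.36 = 827.06 kJ/kg
Q = ṁ·Δh = 1876 kg/h × 827.06 kJ/kg = 1.5516e+06 kJ/h
|Q| = 430.99 kW = 430990 W

Q = 431000 W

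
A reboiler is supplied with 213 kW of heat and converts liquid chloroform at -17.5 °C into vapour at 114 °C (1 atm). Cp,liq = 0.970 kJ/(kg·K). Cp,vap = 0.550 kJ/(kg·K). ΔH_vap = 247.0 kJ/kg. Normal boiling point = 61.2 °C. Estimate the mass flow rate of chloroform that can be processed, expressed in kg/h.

Δh = 0.970×(61.2−-17.5) + 247.0 + 0.550×(114−61.2) = 352.38 kJ/kg
Q = 213 kW = 213 kJ/s = 766800 kJ/h
ṁ = Q/Δh = 766800 / 352.38 = 2176.1 kg/h

ṁ = 2180 kg/h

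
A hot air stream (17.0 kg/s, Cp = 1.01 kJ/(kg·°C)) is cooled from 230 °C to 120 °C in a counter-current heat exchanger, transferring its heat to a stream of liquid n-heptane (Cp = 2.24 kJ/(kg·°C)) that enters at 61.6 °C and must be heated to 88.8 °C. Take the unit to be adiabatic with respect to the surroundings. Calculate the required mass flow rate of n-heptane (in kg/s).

Heat released by hot stream: Q = 17.0 × 1.01 × (230 − 120) = 1888.7 kJ/s
Energy balance on cold side (adiabatic exchanger): Q = ṁ_c·Cp_c·(T_c,out − T_c,in)
ṁ_c = 1888.7 / [2.24 × (88.8 − 61.6)] = 30.999 kg/s

ṁ_c = 31.0 kg/s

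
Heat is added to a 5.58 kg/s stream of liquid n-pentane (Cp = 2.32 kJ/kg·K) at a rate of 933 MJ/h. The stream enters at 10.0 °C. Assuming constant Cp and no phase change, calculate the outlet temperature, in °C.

Q = 933 MJ/h = 259.17 kJ/s
ΔT = Q/(ṁ·Cp) = 259.17/(5.58×2.32) = 20.02 K
T_out = 10.0 + 20.02 = 30.02 °C

T_out = 30.0 °C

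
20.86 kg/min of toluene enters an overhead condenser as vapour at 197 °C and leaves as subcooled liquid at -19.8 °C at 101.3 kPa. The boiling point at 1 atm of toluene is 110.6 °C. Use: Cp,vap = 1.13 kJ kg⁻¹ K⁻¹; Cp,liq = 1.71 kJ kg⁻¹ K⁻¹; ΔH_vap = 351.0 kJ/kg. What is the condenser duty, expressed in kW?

Q_c = 233 kW

vapour 197→110.6 °C: -97.632 kJ/kg
condensation at 110.6 °C: -351 kJ/kg
liquid 110.6→-19.8 °C: -222.98 kJ/kg
Δh = -97.632 + -351 + -222.98 = -671.62 kJ/kg
Q = ṁ·Δh = 20.86 kg/min × -671.62 kJ/kg = -14010 kJ/min
|Q| = 233.5 kW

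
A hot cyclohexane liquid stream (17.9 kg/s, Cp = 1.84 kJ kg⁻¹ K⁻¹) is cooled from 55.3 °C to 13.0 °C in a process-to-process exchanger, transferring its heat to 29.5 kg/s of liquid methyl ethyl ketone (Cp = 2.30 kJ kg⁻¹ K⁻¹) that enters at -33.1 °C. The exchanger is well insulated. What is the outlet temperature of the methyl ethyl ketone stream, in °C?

Heat released by hot stream: Q = 17.9 × 1.84 × (55.3 − 13.0) = 1393.2 kJ/s
Energy balance on cold side (adiabatic exchanger): Q = ṁ_c·Cp_c·(T_c,out − T_c,in)
T_c,out = -33.1 + 1393.2/(29.5 × 2.30) = -12.567 °C

T_c,out = -12.6 °C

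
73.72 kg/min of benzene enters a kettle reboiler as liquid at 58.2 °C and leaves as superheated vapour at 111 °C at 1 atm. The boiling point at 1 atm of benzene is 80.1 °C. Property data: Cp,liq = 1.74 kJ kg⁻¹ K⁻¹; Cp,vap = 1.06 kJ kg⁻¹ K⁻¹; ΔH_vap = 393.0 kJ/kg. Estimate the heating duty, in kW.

liquid 58.2→80.1 °C: 38.106 kJ/kg
vaporisation at 80.1 °C: 393 kJ/kg
vapour 80.1→111 °C: 32.754 kJ/kg
Δh = 38.106 + 393 + 32.754 = 463.86 kJ/kg
Q = ṁ·Δh = 73.72 kg/min × 463.86 kJ/kg = 34196 kJ/min
|Q| = 569.93 kW

Q = 570 kW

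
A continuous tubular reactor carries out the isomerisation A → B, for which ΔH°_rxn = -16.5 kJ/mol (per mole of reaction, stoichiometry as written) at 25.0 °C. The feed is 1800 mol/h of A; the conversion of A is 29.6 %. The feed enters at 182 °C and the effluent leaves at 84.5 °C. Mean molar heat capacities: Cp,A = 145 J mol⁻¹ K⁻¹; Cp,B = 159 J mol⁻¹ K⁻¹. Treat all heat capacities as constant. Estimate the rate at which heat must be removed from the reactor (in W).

Extent of reaction ξ = 0.296 × 1800 = 532.8 mol/h
Reaction term: ξ·ΔH°_rxn = 532.8 × -16.5 = -8791.2 kJ/h
Sensible, feed 182→25 °C: -40977 kJ/h
Outlet flows (mol/h): A 1267.2, B 532.8
Sensible, products 25→84.5 °C: 15973 kJ/h
Q = ΔH = -33795 kJ/h = -9.3875 kW
Heat removed = 9387.5 W

Q_out = 9390 W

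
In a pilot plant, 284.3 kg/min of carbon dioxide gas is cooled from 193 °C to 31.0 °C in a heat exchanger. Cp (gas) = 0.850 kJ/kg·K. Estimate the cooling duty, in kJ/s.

Q = ṁ·Cp·ΔT = 284.3 × 0.850 × (31.0 − 193) = -39148 kJ/min
Converting: 39148 / 60 s = 652.47 kW

Q_c = 652 kJ/s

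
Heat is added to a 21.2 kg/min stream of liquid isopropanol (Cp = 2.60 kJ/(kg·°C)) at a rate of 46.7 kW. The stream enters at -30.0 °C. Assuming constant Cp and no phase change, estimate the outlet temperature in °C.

Q = 46.7 kW = 2802 kJ/min
ΔT = Q/(ṁ·Cp) = 2802/(21.2×2.60) = 50.835 K
T_out = -30.0 + 50.835 = 20.835 °C

T_out = 20.8 °C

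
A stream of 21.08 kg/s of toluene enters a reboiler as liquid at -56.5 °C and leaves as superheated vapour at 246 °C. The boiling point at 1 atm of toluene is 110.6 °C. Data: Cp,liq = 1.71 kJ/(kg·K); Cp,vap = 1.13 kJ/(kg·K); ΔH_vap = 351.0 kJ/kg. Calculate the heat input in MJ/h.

Q = 59900 MJ/h

liquid -56.5→110.6 °C: 285.74 kJ/kg
vaporisation at 110.6 °C: 351 kJ/kg
vapour 110.6→246 °C: 153 kJ/kg
Δh = 285.74 + 351 + 153 = 789.74 kJ/kg
Q = ṁ·Δh = 21.08 kg/s × 789.74 kJ/kg = 16648 kJ/s
|Q| = 16648 kW = 59932 MJ/h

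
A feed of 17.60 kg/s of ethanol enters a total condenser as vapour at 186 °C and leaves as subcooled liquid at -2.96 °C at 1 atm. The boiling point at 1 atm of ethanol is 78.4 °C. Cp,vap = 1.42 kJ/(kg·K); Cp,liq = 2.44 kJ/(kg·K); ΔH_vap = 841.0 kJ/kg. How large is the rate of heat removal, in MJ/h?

Q_c = 75500 MJ/h

vapour 186→78.4 °C: -152.79 kJ/kg
condensation at 78.4 °C: -841 kJ/kg
liquid 78.4→-2.96 °C: -198.52 kJ/kg
Δh = -152.79 + -841 + -198.52 = -1192.3 kJ/kg
Q = ṁ·Δh = 17.60 kg/s × -1192.3 kJ/kg = -20985 kJ/s
|Q| = 20985 kW = 75545 MJ/h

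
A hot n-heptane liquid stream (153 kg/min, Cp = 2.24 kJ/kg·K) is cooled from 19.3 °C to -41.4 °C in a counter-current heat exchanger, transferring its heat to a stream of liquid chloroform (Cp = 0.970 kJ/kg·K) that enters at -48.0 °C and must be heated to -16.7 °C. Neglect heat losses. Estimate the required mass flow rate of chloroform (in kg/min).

Heat released by hot stream: Q = 153 × 2.24 × (19.3 − -41.4) = 20803 kJ/min
Energy balance on cold side (adiabatic exchanger): Q = ṁ_c·Cp_c·(T_c,out − T_c,in)
ṁ_c = 20803 / [0.970 × (-16.7 − -48.0)] = 685.19 kg/min

ṁ_c = 685 kg/min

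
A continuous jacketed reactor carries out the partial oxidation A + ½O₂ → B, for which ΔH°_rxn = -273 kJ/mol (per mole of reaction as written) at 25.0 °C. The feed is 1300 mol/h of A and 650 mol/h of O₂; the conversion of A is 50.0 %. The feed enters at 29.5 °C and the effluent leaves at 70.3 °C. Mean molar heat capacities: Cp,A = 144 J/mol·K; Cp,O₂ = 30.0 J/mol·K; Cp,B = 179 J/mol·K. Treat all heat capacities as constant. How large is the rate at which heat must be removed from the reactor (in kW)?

Q_out = 46.8 kW

Extent of reaction ξ = 0.500 × 1300 = 650 mol/h
Reaction term: ξ·ΔH°_rxn = 650 × -273 = -177450 kJ/h
Sensible, feed 29.5→25 °C: -930.15 kJ/h
Outlet flows (mol/h): A 650, O₂ 325, B 650
Sensible, products 25→70.3 °C: 9952.4 kJ/h
Q = ΔH = -168430 kJ/h = -46.785 kW
Heat removed = 46.785 kW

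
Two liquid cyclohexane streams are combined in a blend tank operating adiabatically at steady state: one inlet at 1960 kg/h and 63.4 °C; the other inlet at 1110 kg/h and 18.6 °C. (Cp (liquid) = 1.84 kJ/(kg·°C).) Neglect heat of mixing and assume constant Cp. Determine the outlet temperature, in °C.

Adiabatic, steady state ⇒ Σ ṁᵢCp,ᵢ(T_out − Tᵢ) = 0
Σ ṁᵢCp,ᵢTᵢ = 1960×1.84×63.4 + 1110×1.84×18.6 = 266630
Σ ṁᵢCp,ᵢ = 1960×1.84 + 1110×1.84 = 5648.8
T_out = 266630 / 5648.8 = 47.202 °C

T_out = 47.2 °C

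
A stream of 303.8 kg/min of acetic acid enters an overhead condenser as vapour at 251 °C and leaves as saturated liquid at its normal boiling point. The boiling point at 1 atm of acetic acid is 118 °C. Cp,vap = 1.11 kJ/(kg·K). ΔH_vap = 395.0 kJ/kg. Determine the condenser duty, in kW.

vapour 251→118 °C: -147.63 kJ/kg
condensation at 118 °C: -395 kJ/kg
Δh = -147.63 + -395 = -542.63 kJ/kg
Q = ṁ·Δh = 303.8 kg/min × -542.63 kJ/kg = -164850 kJ/min
|Q| = 2747.5 kW

Q_c = 2750 kW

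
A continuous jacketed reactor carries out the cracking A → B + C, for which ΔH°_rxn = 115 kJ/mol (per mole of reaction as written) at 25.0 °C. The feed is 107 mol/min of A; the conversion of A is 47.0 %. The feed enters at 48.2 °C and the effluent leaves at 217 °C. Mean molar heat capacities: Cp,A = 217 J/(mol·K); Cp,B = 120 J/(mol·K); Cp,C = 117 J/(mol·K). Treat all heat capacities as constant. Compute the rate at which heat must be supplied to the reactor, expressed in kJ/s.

Q_in = 165 kJ/s

Extent of reaction ξ = 0.470 × 107 = 50.29 mol/min
Reaction term: ξ·ΔH°_rxn = 50.29 × 115 = 5783.3 kJ/min
Sensible, feed 48.2→25 °C: -538.68 kJ/min
Outlet flows (mol/min): A 56.71, B 50.29, C 50.29
Sensible, products 25→217 °C: 4651.2 kJ/min
Q = ΔH = 9895.8 kJ/min = 164.93 kW
Heat supplied = 164.93 kJ/s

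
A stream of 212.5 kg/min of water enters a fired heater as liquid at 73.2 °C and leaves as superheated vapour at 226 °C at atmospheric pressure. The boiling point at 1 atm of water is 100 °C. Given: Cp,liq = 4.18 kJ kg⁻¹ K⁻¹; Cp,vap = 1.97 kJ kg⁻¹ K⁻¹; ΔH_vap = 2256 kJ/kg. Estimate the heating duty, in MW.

liquid 73.2→100 °C: 112.02 kJ/kg
vaporisation at 100 °C: 2256 kJ/kg
vapour 100→226 °C: 248.22 kJ/kg
Δh = 112.02 + 2256 + 248.22 = 2616.2 kJ/kg
Q = ṁ·Δh = 212.5 kg/min × 2616.2 kJ/kg = 555950 kJ/min
|Q| = 9265.9 kW = 9.2659 MW

Q = 9.27 MW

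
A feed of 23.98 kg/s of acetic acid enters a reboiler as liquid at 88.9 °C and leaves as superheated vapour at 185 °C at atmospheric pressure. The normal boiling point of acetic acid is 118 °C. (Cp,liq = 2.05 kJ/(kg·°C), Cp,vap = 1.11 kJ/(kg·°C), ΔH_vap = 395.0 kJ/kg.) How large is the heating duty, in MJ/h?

Q = 45700 MJ/h

liquid 88.9→118 °C: 59.655 kJ/kg
vaporisation at 118 °C: 395 kJ/kg
vapour 118→185 °C: 74.37 kJ/kg
Δh = 59.655 + 395 + 74.37 = 529.02 kJ/kg
Q = ṁ·Δh = 23.98 kg/s × 529.02 kJ/kg = 12686 kJ/s
|Q| = 12686 kW = 45670 MJ/h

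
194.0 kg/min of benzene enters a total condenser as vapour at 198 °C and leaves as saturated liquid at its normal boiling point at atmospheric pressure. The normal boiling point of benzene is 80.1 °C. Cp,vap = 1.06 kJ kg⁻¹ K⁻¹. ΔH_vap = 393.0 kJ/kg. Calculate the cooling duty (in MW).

vapour 198→80.1 °C: -124.97 kJ/kg
condensation at 80.1 °C: -393 kJ/kg
Δh = -124.97 + -393 = -517.97 kJ/kg
Q = ṁ·Δh = 194.0 kg/min × -517.97 kJ/kg = -100490 kJ/min
|Q| = 1674.8 kW = 1.6748 MW

Q_c = 1.67 MW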